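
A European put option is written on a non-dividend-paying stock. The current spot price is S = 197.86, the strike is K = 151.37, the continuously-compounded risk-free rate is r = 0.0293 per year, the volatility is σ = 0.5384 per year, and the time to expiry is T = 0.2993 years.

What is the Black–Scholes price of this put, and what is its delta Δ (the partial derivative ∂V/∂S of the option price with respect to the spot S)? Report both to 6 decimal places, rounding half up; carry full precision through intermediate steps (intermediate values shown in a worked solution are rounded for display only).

price = 4.710461
Δ = -0.138664

σ√T = 0.5384·√0.2993 = 0.294550
d₁ = (ln(S/K) + (r+σ²/2)T) / (σ√T) = (ln(197.86/151.37) + (0.0293+0.5384²/2)·0.2993) / 0.294550 = (0.267833 + 0.052149) / 0.294550 = 1.086343
d₂ = d₁ − σ√T = 1.086343 − 0.294550 = 0.791793
e^{−rT} = e^{−0.0293·0.2993} = 0.991269
N(−d₁) = 0.138664,  N(−d₂) = 0.214241
Put price V = K·e^{−rT}·N(−d₂) − S·N(−d₁) = 32.146465 − 27.436004 = 4.710461
Δ = −N(−d₁) = -0.138664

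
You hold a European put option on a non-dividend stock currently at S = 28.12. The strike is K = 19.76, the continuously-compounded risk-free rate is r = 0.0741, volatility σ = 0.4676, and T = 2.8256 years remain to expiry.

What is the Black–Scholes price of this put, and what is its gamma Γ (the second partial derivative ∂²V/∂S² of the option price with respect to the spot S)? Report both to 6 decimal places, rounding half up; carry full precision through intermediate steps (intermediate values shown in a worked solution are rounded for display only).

σ√T = 0.4676·√2.8256 = 0.786013
d₁ = (ln(S/K) + (r+σ²/2)T) / (σ√T) = (ln(28.12/19.76) + (0.0741+0.4676²/2)·2.8256) / 0.786013 = (0.352821 + 0.518285) / 0.786013 = 1.108260
d₂ = d₁ − σ√T = 1.108260 − 0.786013 = 0.322246
e^{−rT} = e^{−0.0741·2.8256} = 0.811089
N(−d₁) = 0.133875,  N(−d₂) = 0.373633
Put price V = K·e^{−rT}·N(−d₂) − S·N(−d₁) = 5.988264 − 3.764561 = 2.223703
φ(d₁) = (1/√(2π))·e^{−d₁²/2} = 0.215874
Γ = φ(d₁) / (S·σ·√T) = 0.009767

price = 2.223703
Γ = 0.009767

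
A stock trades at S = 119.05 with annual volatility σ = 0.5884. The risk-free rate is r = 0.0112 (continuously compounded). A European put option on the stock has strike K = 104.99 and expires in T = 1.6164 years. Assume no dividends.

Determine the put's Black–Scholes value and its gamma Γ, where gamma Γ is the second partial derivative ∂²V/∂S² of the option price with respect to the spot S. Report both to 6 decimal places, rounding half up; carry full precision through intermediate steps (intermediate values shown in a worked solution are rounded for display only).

price = 24.989326
Γ = 0.003816

σ√T = 0.5884·√1.6164 = 0.748078
d₁ = (ln(S/K) + (r+σ²/2)T) / (σ√T) = (ln(119.05/104.99) + (0.0112+0.5884²/2)·1.6164) / 0.748078 = (0.125678 + 0.297914) / 0.748078 = 0.566241
d₂ = d₁ − σ√T = 0.566241 − 0.748078 = -0.181837
e^{−rT} = e^{−0.0112·1.6164} = 0.982059
N(−d₁) = 0.285615,  N(−d₂) = 0.572145
Put price V = K·e^{−rT}·N(−d₂) − S·N(−d₁) = 58.991783 − 34.002457 = 24.989326
φ(d₁) = (1/√(2π))·e^{−d₁²/2} = 0.339849
Γ = φ(d₁) / (S·σ·√T) = 0.003816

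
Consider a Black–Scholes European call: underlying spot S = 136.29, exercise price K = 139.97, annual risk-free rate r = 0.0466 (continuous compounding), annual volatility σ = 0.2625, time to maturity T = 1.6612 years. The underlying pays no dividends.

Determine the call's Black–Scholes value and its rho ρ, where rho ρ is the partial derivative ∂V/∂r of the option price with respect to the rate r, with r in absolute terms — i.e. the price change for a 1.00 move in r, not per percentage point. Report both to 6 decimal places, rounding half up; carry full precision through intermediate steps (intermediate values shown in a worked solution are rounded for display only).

σ√T = 0.2625·√1.6612 = 0.338330
d₁ = (ln(S/K) + (r+σ²/2)T) / (σ√T) = (ln(136.29/139.97) + (0.0466+0.2625²/2)·1.6612) / 0.338330 = (-0.026643 + 0.134645) / 0.338330 = 0.319222
d₂ = d₁ − σ√T = 0.319222 − 0.338330 = -0.019108
e^{−rT} = e^{−0.0466·1.6612} = 0.925509
N(d₁) = 0.625221,  N(d₂) = 0.492378
Call price V = S·N(d₁) − K·e^{−rT}·N(d₂) = 85.211356 − 63.784275 = 21.427081
ρ = K·T·e^{−rT}·N(d₂) = 105.958437

price = 21.427081
ρ = 105.958437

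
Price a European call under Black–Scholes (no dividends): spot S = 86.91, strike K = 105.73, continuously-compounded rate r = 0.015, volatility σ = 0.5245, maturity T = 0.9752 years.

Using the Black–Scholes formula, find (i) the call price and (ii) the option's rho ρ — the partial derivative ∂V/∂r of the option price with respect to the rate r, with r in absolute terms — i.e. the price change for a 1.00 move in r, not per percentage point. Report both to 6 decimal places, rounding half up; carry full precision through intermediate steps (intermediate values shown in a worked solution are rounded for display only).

price = 12.038581
ρ = 27.557162

σ√T = 0.5245·√0.9752 = 0.517955
d₁ = (ln(S/K) + (r+σ²/2)T) / (σ√T) = (ln(86.91/105.73) + (0.015+0.5245²/2)·0.9752) / 0.517955 = (-0.196016 + 0.148767) / 0.517955 = -0.091222
d₂ = d₁ − σ√T = -0.091222 − 0.517955 = -0.609177
e^{−rT} = e^{−0.015·0.9752} = 0.985478
N(d₁) = 0.463658,  N(d₂) = 0.271204
Call price V = S·N(d₁) − K·e^{−rT}·N(d₂) = 40.296541 − 28.257960 = 12.038581
ρ = K·T·e^{−rT}·N(d₂) = 27.557162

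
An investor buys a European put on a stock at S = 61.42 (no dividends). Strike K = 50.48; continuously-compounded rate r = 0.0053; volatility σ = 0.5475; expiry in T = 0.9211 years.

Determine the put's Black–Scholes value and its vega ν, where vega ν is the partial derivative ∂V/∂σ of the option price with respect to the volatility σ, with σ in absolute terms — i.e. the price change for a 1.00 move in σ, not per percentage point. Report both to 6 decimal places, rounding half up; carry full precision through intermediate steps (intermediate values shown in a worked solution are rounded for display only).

σ√T = 0.5475·√0.9211 = 0.525457
d₁ = (ln(S/K) + (r+σ²/2)T) / (σ√T) = (ln(61.42/50.48) + (0.0053+0.5475²/2)·0.9211) / 0.525457 = (0.196158 + 0.142935) / 0.525457 = 0.645329
d₂ = d₁ − σ√T = 0.645329 − 0.525457 = 0.119872
e^{−rT} = e^{−0.0053·0.9211} = 0.995130
N(−d₁) = 0.259357,  N(−d₂) = 0.452292
Put price V = K·e^{−rT}·N(−d₂) − S·N(−d₁) = 22.720534 − 15.929708 = 6.790826
φ(d₁) = (1/√(2π))·e^{−d₁²/2} = 0.323951
ν = S·φ(d₁)·√T = 19.096001

price = 6.790826
ν = 19.096001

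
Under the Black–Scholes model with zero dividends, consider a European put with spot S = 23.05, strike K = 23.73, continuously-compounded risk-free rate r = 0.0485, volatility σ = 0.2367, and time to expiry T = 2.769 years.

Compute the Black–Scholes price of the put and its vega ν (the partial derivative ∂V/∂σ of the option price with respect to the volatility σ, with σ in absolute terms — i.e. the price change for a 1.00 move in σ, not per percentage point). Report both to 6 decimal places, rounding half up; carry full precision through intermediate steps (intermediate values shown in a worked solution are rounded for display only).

σ√T = 0.2367·√2.769 = 0.393876
d₁ = (ln(S/K) + (r+σ²/2)T) / (σ√T) = (ln(23.05/23.73) + (0.0485+0.2367²/2)·2.769) / 0.393876 = (-0.029074 + 0.211866) / 0.393876 = 0.464083
d₂ = d₁ − σ√T = 0.464083 − 0.393876 = 0.070207
e^{−rT} = e^{−0.0485·2.769} = 0.874331
N(−d₁) = 0.321294,  N(−d₂) = 0.472014
Put price V = K·e^{−rT}·N(−d₂) − S·N(−d₁) = 9.793292 − 7.405826 = 2.387466
φ(d₁) = (1/√(2π))·e^{−d₁²/2} = 0.358214
ν = S·φ(d₁)·√T = 13.739620

price = 2.387466
ν = 13.739620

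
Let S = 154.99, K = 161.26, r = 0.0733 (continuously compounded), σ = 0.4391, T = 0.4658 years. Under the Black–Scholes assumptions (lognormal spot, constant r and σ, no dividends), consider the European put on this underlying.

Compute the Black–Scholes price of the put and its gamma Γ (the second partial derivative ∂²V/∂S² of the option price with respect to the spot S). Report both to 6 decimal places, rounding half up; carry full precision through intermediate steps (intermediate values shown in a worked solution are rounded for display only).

σ√T = 0.4391·√0.4658 = 0.299684
d₁ = (ln(S/K) + (r+σ²/2)T) / (σ√T) = (ln(154.99/161.26) + (0.0733+0.4391²/2)·0.4658) / 0.299684 = (-0.039657 + 0.079048) / 0.299684 = 0.131442
d₂ = d₁ − σ√T = 0.131442 − 0.299684 = -0.168242
e^{−rT} = e^{−0.0733·0.4658} = 0.966433
N(−d₁) = 0.447713,  N(−d₂) = 0.566804
Put price V = K·e^{−rT}·N(−d₂) − S·N(−d₁) = 88.334641 − 69.391030 = 18.943611
φ(d₁) = (1/√(2π))·e^{−d₁²/2} = 0.395511
Γ = φ(d₁) / (S·σ·√T) = 0.008515

price = 18.943611
Γ = 0.008515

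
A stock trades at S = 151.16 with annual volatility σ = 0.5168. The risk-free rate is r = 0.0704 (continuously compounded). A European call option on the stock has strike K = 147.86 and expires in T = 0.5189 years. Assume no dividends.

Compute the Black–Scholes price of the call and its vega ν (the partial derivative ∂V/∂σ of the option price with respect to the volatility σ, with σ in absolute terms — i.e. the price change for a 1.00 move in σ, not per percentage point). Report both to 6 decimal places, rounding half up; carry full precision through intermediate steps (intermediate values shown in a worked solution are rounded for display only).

price = 26.252464
ν = 40.950433

σ√T = 0.5168·√0.5189 = 0.372275
d₁ = (ln(S/K) + (r+σ²/2)T) / (σ√T) = (ln(151.16/147.86) + (0.0704+0.5168²/2)·0.5189) / 0.372275 = (0.022073 + 0.105825) / 0.372275 = 0.343558
d₂ = d₁ − σ√T = 0.343558 − 0.372275 = -0.028718
e^{−rT} = e^{−0.0704·0.5189} = 0.964129
N(d₁) = 0.634410,  N(d₂) = 0.488545
Call price V = S·N(d₁) − K·e^{−rT}·N(d₂) = 95.897490 − 69.645026 = 26.252464
φ(d₁) = (1/√(2π))·e^{−d₁²/2} = 0.376080
ν = S·φ(d₁)·√T = 40.950433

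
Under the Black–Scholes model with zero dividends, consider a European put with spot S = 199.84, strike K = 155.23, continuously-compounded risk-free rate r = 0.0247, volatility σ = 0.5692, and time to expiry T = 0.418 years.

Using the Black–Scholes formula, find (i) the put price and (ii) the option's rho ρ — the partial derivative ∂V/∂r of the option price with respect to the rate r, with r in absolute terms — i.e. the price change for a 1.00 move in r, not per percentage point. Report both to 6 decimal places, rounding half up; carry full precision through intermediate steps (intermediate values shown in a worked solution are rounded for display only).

σ√T = 0.5692·√0.418 = 0.368004
d₁ = (ln(S/K) + (r+σ²/2)T) / (σ√T) = (ln(199.84/155.23) + (0.0247+0.5692²/2)·0.418) / 0.368004 = (0.252609 + 0.078038) / 0.368004 = 0.898488
d₂ = d₁ − σ√T = 0.898488 − 0.368004 = 0.530483
e^{−rT} = e^{−0.0247·0.418} = 0.989729
N(−d₁) = 0.184463,  N(−d₂) = 0.297889
Put price V = K·e^{−rT}·N(−d₂) − S·N(−d₁) = 45.766266 − 36.863054 = 8.903212
ρ = −K·T·e^{−rT}·N(−d₂) = -19.130299

price = 8.903212
ρ = -19.130299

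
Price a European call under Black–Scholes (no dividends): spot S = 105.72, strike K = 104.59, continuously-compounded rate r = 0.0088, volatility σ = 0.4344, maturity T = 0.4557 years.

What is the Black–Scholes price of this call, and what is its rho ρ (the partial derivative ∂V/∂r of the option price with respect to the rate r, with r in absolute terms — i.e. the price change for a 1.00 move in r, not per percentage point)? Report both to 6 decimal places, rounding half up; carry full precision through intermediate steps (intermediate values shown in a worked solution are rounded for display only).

price = 13.023152
ρ = 21.914506

σ√T = 0.4344·√0.4557 = 0.293244
d₁ = (ln(S/K) + (r+σ²/2)T) / (σ√T) = (ln(105.72/104.59) + (0.0088+0.4344²/2)·0.4557) / 0.293244 = (0.010746 + 0.047006) / 0.293244 = 0.196943
d₂ = d₁ − σ√T = 0.196943 − 0.293244 = -0.096301
e^{−rT} = e^{−0.0088·0.4557} = 0.995998
N(d₁) = 0.578064,  N(d₂) = 0.461641
Call price V = S·N(d₁) − K·e^{−rT}·N(d₂) = 61.112917 − 48.089765 = 13.023152
ρ = K·T·e^{−rT}·N(d₂) = 21.914506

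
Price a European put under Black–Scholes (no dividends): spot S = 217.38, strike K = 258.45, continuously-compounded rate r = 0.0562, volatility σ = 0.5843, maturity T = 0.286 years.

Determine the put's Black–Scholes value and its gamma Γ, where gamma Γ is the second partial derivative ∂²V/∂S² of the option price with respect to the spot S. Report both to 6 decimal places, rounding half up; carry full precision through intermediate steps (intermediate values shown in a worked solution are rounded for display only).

σ√T = 0.5843·√0.286 = 0.312478
d₁ = (ln(S/K) + (r+σ²/2)T) / (σ√T) = (ln(217.38/258.45) + (0.0562+0.5843²/2)·0.286) / 0.312478 = (-0.173055 + 0.064894) / 0.312478 = -0.346140
d₂ = d₁ − σ√T = -0.346140 − 0.312478 = -0.658617
e^{−rT} = e^{−0.0562·0.286} = 0.984055
N(−d₁) = 0.635381,  N(−d₂) = 0.744929
Put price V = K·e^{−rT}·N(−d₂) − S·N(−d₁) = 189.457183 − 138.119163 = 51.338020
φ(d₁) = (1/√(2π))·e^{−d₁²/2} = 0.375745
Γ = φ(d₁) / (S·σ·√T) = 0.005532

price = 51.338020
Γ = 0.005532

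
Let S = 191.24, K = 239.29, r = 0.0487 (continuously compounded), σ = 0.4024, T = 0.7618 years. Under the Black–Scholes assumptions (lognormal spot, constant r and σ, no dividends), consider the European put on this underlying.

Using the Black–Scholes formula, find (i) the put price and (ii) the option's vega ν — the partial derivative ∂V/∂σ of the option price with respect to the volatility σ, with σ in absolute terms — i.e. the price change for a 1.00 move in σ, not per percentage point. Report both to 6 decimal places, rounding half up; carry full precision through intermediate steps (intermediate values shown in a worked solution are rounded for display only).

σ√T = 0.4024·√0.7618 = 0.351219
d₁ = (ln(S/K) + (r+σ²/2)T) / (σ√T) = (ln(191.24/239.29) + (0.0487+0.4024²/2)·0.7618) / 0.351219 = (-0.224147 + 0.098777) / 0.351219 = -0.356956
d₂ = d₁ − σ√T = -0.356956 − 0.351219 = -0.708175
e^{−rT} = e^{−0.0487·0.7618} = 0.963580
N(−d₁) = 0.639438,  N(−d₂) = 0.760582
Put price V = K·e^{−rT}·N(−d₂) − S·N(−d₁) = 175.371211 − 122.286048 = 53.085164
φ(d₁) = (1/√(2π))·e^{−d₁²/2} = 0.374319
ν = S·φ(d₁)·√T = 62.479985

price = 53.085164
ν = 62.479985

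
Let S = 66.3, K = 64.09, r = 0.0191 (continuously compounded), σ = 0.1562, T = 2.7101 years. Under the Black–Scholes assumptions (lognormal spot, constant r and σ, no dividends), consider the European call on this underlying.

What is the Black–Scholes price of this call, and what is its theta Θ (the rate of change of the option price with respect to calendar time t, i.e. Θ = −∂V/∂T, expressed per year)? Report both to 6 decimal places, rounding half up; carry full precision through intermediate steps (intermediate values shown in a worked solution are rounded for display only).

price = 9.581203
Θ = -1.803341

σ√T = 0.1562·√2.7101 = 0.257142
d₁ = (ln(S/K) + (r+σ²/2)T) / (σ√T) = (ln(66.3/64.09) + (0.0191+0.1562²/2)·2.7101) / 0.257142 = (0.033902 + 0.084824) / 0.257142 = 0.461711
d₂ = d₁ − σ√T = 0.461711 − 0.257142 = 0.204569
e^{−rT} = e^{−0.0191·2.7101} = 0.949554
N(d₁) = 0.677856,  N(d₂) = 0.581046
Call price V = S·N(d₁) − K·e^{−rT}·N(d₂) = 44.941842 − 35.360639 = 9.581203
φ(d₁) = (1/√(2π))·e^{−d₁²/2} = 0.358607
Θ = −S·φ(d₁)·σ/(2√T) − r·K·e^{−rT}·N(d₂) = −1.127953 − 0.675388 = -1.803341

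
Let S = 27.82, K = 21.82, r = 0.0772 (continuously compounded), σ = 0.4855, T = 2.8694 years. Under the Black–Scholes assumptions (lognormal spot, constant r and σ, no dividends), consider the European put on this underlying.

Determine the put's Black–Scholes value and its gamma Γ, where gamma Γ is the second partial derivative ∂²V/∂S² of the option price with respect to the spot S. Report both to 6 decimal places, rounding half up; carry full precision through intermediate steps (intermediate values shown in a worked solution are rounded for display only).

price = 3.097734
Γ = 0.010830

σ√T = 0.4855·√2.8694 = 0.822403
d₁ = (ln(S/K) + (r+σ²/2)T) / (σ√T) = (ln(27.82/21.82) + (0.0772+0.4855²/2)·2.8694) / 0.822403 = (0.242928 + 0.559691) / 0.822403 = 0.975944
d₂ = d₁ − σ√T = 0.975944 − 0.822403 = 0.153541
e^{−rT} = e^{−0.0772·2.8694} = 0.801302
N(−d₁) = 0.164546,  N(−d₂) = 0.438986
Put price V = K·e^{−rT}·N(−d₂) − S·N(−d₁) = 7.675408 − 4.577673 = 3.097734
φ(d₁) = (1/√(2π))·e^{−d₁²/2} = 0.247790
Γ = φ(d₁) / (S·σ·√T) = 0.010830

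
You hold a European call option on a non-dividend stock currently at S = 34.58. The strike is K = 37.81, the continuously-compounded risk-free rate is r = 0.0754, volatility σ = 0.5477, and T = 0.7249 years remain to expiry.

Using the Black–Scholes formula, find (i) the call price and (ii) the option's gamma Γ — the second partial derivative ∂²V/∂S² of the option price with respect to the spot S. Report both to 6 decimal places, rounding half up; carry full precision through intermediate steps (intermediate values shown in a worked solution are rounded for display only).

price = 5.895727
Γ = 0.024430

σ√T = 0.5477·√0.7249 = 0.466318
d₁ = (ln(S/K) + (r+σ²/2)T) / (σ√T) = (ln(34.58/37.81) + (0.0754+0.5477²/2)·0.7249) / 0.466318 = (-0.089298 + 0.163384) / 0.466318 = 0.158873
d₂ = d₁ − σ√T = 0.158873 − 0.466318 = -0.307444
e^{−rT} = e^{−0.0754·0.7249} = 0.946809
N(d₁) = 0.563116,  N(d₂) = 0.379253
Call price V = S·N(d₁) − K·e^{−rT}·N(d₂) = 19.472538 − 13.576811 = 5.895727
φ(d₁) = (1/√(2π))·e^{−d₁²/2} = 0.393939
Γ = φ(d₁) / (S·σ·√T) = 0.024430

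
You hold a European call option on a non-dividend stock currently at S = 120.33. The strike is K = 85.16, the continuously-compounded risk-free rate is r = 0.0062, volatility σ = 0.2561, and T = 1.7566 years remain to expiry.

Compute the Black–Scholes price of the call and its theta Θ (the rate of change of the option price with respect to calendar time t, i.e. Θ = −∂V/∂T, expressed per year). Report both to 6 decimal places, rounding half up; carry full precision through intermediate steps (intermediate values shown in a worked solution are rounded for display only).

σ√T = 0.2561·√1.7566 = 0.339427
d₁ = (ln(S/K) + (r+σ²/2)T) / (σ√T) = (ln(120.33/85.16) + (0.0062+0.2561²/2)·1.7566) / 0.339427 = (0.345706 + 0.068496) / 0.339427 = 1.220300
d₂ = d₁ − σ√T = 1.220300 − 0.339427 = 0.880873
e^{−rT} = e^{−0.0062·1.7566} = 0.989168
N(d₁) = 0.888824,  N(d₂) = 0.810807
Call price V = S·N(d₁) − K·e^{−rT}·N(d₂) = 106.952234 − 68.300379 = 38.651855
φ(d₁) = (1/√(2π))·e^{−d₁²/2} = 0.189474
Θ = −S·φ(d₁)·σ/(2√T) − r·K·e^{−rT}·N(d₂) = −2.202756 − 0.423462 = -2.626218

price = 38.651855
Θ = -2.626218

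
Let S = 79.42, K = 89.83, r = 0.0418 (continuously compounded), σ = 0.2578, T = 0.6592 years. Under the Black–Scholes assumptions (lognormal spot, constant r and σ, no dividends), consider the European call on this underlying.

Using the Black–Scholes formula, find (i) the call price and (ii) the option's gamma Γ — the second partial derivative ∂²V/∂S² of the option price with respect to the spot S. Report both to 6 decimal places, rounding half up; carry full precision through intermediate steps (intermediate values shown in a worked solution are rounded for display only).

price = 3.677217
Γ = 0.022556

σ√T = 0.2578·√0.6592 = 0.209311
d₁ = (ln(S/K) + (r+σ²/2)T) / (σ√T) = (ln(79.42/89.83) + (0.0418+0.2578²/2)·0.6592) / 0.209311 = (-0.123169 + 0.049460) / 0.209311 = -0.352150
d₂ = d₁ − σ√T = -0.352150 − 0.209311 = -0.561460
e^{−rT} = e^{−0.0418·0.6592} = 0.972822
N(d₁) = 0.362363,  N(d₂) = 0.287242
Call price V = S·N(d₁) − K·e^{−rT}·N(d₂) = 28.778869 − 25.101652 = 3.677217
φ(d₁) = (1/√(2π))·e^{−d₁²/2} = 0.374957
Γ = φ(d₁) / (S·σ·√T) = 0.022556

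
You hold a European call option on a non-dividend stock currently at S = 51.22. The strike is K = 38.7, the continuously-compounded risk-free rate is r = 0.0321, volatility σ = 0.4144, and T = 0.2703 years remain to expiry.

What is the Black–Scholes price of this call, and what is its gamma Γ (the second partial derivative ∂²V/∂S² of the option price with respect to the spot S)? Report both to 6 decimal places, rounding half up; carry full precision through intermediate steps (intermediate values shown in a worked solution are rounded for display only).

σ√T = 0.4144·√0.2703 = 0.215448
d₁ = (ln(S/K) + (r+σ²/2)T) / (σ√T) = (ln(51.22/38.7) + (0.0321+0.4144²/2)·0.2703) / 0.215448 = (0.280290 + 0.031886) / 0.215448 = 1.448961
d₂ = d₁ − σ√T = 1.448961 − 0.215448 = 1.233513
e^{−rT} = e^{−0.0321·0.2703} = 0.991361
N(d₁) = 0.926326,  N(d₂) = 0.891308
Call price V = S·N(d₁) − K·e^{−rT}·N(d₂) = 47.446409 − 34.195620 = 13.250789
φ(d₁) = (1/√(2π))·e^{−d₁²/2} = 0.139641
Γ = φ(d₁) / (S·σ·√T) = 0.012654

price = 13.250789
Γ = 0.012654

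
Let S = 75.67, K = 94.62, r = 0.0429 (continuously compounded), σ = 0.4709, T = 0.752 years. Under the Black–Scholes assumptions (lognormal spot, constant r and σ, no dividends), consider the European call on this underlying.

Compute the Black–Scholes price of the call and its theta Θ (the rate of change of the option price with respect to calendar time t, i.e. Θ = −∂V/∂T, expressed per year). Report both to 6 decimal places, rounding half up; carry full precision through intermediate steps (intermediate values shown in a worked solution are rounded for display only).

price = 6.990742
Θ = -8.900593

σ√T = 0.4709·√0.752 = 0.408355
d₁ = (ln(S/K) + (r+σ²/2)T) / (σ√T) = (ln(75.67/94.62) + (0.0429+0.4709²/2)·0.752) / 0.408355 = (-0.223487 + 0.115638) / 0.408355 = -0.264107
d₂ = d₁ − σ√T = -0.264107 − 0.408355 = -0.672462
e^{−rT} = e^{−0.0429·0.752} = 0.968254
N(d₁) = 0.395849,  N(d₂) = 0.250645
Call price V = S·N(d₁) − K·e^{−rT}·N(d₂) = 29.953864 − 22.963121 = 6.990742
φ(d₁) = (1/√(2π))·e^{−d₁²/2} = 0.385268
Θ = −S·φ(d₁)·σ/(2√T) − r·K·e^{−rT}·N(d₂) = −7.915475 − 0.985118 = -8.900593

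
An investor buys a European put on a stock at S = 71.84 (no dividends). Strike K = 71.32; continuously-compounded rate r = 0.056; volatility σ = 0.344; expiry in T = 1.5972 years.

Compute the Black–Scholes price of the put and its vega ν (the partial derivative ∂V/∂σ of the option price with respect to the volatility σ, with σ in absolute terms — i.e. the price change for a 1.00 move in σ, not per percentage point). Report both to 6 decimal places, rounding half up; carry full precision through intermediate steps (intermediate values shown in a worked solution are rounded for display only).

price = 8.767363
ν = 32.881436

σ√T = 0.344·√1.5972 = 0.434749
d₁ = (ln(S/K) + (r+σ²/2)T) / (σ√T) = (ln(71.84/71.32) + (0.056+0.344²/2)·1.5972) / 0.434749 = (0.007265 + 0.183946) / 0.434749 = 0.439820
d₂ = d₁ − σ√T = 0.439820 − 0.434749 = 0.005071
e^{−rT} = e^{−0.056·1.5972} = 0.914440
N(−d₁) = 0.330034,  N(−d₂) = 0.497977
Put price V = K·e^{−rT}·N(−d₂) − S·N(−d₁) = 32.476995 − 23.709631 = 8.767363
φ(d₁) = (1/√(2π))·e^{−d₁²/2} = 0.362164
ν = S·φ(d₁)·√T = 32.881436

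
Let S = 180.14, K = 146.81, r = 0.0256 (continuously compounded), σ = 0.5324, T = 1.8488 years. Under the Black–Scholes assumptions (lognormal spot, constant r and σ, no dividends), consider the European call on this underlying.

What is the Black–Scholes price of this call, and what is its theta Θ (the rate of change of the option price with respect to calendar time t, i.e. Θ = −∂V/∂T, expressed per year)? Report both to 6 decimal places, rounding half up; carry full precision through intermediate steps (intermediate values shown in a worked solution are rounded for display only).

price = 67.878320
Θ = -12.707681

σ√T = 0.5324·√1.8488 = 0.723907
d₁ = (ln(S/K) + (r+σ²/2)T) / (σ√T) = (ln(180.14/146.81) + (0.0256+0.5324²/2)·1.8488) / 0.723907 = (0.204595 + 0.309350) / 0.723907 = 0.709960
d₂ = d₁ − σ√T = 0.709960 − 0.723907 = -0.013947
e^{−rT} = e^{−0.0256·1.8488} = 0.953773
N(d₁) = 0.761136,  N(d₂) = 0.494436
Call price V = S·N(d₁) − K·e^{−rT}·N(d₂) = 137.110957 − 69.232637 = 67.878320
φ(d₁) = (1/√(2π))·e^{−d₁²/2} = 0.310069
Θ = −S·φ(d₁)·σ/(2√T) − r·K·e^{−rT}·N(d₂) = −10.935325 − 1.772356 = -12.707681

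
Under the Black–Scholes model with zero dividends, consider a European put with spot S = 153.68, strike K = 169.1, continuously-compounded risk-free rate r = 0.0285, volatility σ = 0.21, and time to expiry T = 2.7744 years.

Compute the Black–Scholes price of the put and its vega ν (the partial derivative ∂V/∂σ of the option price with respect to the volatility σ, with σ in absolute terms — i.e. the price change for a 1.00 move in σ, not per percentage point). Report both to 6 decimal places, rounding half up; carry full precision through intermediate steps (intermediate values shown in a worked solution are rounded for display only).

σ√T = 0.21·√2.7744 = 0.349787
d₁ = (ln(S/K) + (r+σ²/2)T) / (σ√T) = (ln(153.68/169.1) + (0.0285+0.21²/2)·2.7744) / 0.349787 = (-0.095618 + 0.140246) / 0.349787 = 0.127587
d₂ = d₁ − σ√T = 0.127587 − 0.349787 = -0.222200
e^{−rT} = e^{−0.0285·2.7744} = 0.923975
N(−d₁) = 0.449238,  N(−d₂) = 0.587921
Put price V = K·e^{−rT}·N(−d₂) − S·N(−d₁) = 91.859230 − 69.038901 = 22.820329
φ(d₁) = (1/√(2π))·e^{−d₁²/2} = 0.395708
ν = S·φ(d₁)·√T = 101.292468

price = 22.820329
ν = 101.292468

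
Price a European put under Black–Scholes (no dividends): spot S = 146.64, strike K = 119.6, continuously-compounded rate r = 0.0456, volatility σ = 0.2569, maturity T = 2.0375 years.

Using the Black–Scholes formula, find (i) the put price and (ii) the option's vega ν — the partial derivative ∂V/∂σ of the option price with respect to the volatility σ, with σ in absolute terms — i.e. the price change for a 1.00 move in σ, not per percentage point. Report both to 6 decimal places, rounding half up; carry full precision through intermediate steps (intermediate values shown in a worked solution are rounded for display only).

σ√T = 0.2569·√2.0375 = 0.366702
d₁ = (ln(S/K) + (r+σ²/2)T) / (σ√T) = (ln(146.64/119.6) + (0.0456+0.2569²/2)·2.0375) / 0.366702 = (0.203828 + 0.160145) / 0.366702 = 0.992558
d₂ = d₁ − σ√T = 0.992558 − 0.366702 = 0.625857
e^{−rT} = e^{−0.0456·2.0375} = 0.911276
N(−d₁) = 0.160463,  N(−d₂) = 0.265704
Put price V = K·e^{−rT}·N(−d₂) − S·N(−d₁) = 28.958746 − 23.530238 = 5.428509
φ(d₁) = (1/√(2π))·e^{−d₁²/2} = 0.243771
ν = S·φ(d₁)·√T = 51.025107

price = 5.428509
ν = 51.025107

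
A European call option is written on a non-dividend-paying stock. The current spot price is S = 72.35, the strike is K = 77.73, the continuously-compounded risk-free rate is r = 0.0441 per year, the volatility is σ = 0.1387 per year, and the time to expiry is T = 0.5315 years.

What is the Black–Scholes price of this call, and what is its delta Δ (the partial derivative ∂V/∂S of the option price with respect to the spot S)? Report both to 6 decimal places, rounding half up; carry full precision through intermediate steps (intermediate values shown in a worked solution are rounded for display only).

price = 1.534063
Δ = 0.334701

σ√T = 0.1387·√0.5315 = 0.101118
d₁ = (ln(S/K) + (r+σ²/2)T) / (σ√T) = (ln(72.35/77.73) + (0.0441+0.1387²/2)·0.5315) / 0.101118 = (-0.071726 + 0.028552) / 0.101118 = -0.426969
d₂ = d₁ − σ√T = -0.426969 − 0.101118 = -0.528087
e^{−rT} = e^{−0.0441·0.5315} = 0.976833
N(d₁) = 0.334701,  N(d₂) = 0.298719
Call price V = S·N(d₁) − K·e^{−rT}·N(d₂) = 24.215601 − 22.681538 = 1.534063
Δ = N(d₁) = 0.334701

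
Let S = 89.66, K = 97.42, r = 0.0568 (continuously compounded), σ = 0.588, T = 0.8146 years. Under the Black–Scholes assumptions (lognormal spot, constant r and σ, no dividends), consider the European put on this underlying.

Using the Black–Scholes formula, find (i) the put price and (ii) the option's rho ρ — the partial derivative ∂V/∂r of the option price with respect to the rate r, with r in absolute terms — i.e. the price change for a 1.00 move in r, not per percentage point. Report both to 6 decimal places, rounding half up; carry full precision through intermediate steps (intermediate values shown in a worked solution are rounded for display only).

price = 20.835608
ρ = -47.813005

σ√T = 0.588·√0.8146 = 0.530701
d₁ = (ln(S/K) + (r+σ²/2)T) / (σ√T) = (ln(89.66/97.42) + (0.0568+0.588²/2)·0.8146) / 0.530701 = (-0.083007 + 0.187091) / 0.530701 = 0.196126
d₂ = d₁ − σ√T = 0.196126 − 0.530701 = -0.334575
e^{−rT} = e^{−0.0568·0.8146} = 0.954785
N(−d₁) = 0.422256,  N(−d₂) = 0.631027
Put price V = K·e^{−rT}·N(−d₂) − S·N(−d₁) = 58.695071 − 37.859463 = 20.835608
ρ = −K·T·e^{−rT}·N(−d₂) = -47.813005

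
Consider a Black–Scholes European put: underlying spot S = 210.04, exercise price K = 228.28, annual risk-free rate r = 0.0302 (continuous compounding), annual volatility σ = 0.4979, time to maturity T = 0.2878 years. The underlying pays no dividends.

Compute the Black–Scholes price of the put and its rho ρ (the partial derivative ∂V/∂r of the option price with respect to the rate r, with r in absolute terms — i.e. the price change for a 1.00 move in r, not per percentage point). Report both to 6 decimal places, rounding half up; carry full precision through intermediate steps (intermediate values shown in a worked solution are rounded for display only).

σ√T = 0.4979·√0.2878 = 0.267108
d₁ = (ln(S/K) + (r+σ²/2)T) / (σ√T) = (ln(210.04/228.28) + (0.0302+0.4979²/2)·0.2878) / 0.267108 = (-0.083275 + 0.044365) / 0.267108 = -0.145671
d₂ = d₁ − σ√T = -0.145671 − 0.267108 = -0.412779
e^{−rT} = e^{−0.0302·0.2878} = 0.991346
N(−d₁) = 0.557909,  N(−d₂) = 0.660116
Put price V = K·e^{−rT}·N(−d₂) − S·N(−d₁) = 149.387187 − 117.183301 = 32.203885
ρ = −K·T·e^{−rT}·N(−d₂) = -42.993632

price = 32.203885
ρ = -42.993632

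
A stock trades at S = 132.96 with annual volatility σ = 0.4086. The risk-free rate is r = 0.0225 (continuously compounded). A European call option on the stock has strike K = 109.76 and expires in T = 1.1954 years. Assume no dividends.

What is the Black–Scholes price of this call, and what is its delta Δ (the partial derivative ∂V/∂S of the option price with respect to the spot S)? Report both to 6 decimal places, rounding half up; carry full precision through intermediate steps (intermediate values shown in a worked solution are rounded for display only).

price = 36.685314
Δ = 0.762016

σ√T = 0.4086·√1.1954 = 0.446740
d₁ = (ln(S/K) + (r+σ²/2)T) / (σ√T) = (ln(132.96/109.76) + (0.0225+0.4086²/2)·1.1954) / 0.446740 = (0.191752 + 0.126685) / 0.446740 = 0.712801
d₂ = d₁ − σ√T = 0.712801 − 0.446740 = 0.266061
e^{−rT} = e^{−0.0225·1.1954} = 0.973462
N(d₁) = 0.762016,  N(d₂) = 0.604904
Call price V = S·N(d₁) − K·e^{−rT}·N(d₂) = 101.317607 − 64.632293 = 36.685314
Δ = N(d₁) = 0.762016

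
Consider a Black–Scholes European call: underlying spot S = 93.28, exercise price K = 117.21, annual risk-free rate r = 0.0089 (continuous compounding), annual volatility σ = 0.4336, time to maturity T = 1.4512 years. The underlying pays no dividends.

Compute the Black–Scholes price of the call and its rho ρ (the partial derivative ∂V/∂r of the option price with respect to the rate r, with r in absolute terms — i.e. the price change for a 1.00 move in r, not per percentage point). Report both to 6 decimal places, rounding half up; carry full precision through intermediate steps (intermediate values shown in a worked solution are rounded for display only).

σ√T = 0.4336·√1.4512 = 0.522340
d₁ = (ln(S/K) + (r+σ²/2)T) / (σ√T) = (ln(93.28/117.21) + (0.0089+0.4336²/2)·1.4512) / 0.522340 = (-0.228361 + 0.149335) / 0.522340 = -0.151293
d₂ = d₁ − σ√T = -0.151293 − 0.522340 = -0.673633
e^{−rT} = e^{−0.0089·1.4512} = 0.987167
N(d₁) = 0.439872,  N(d₂) = 0.250272
Call price V = S·N(d₁) − K·e^{−rT}·N(d₂) = 41.031275 − 28.957987 = 12.073289
ρ = K·T·e^{−rT}·N(d₂) = 42.023830

price = 12.073289
ρ = 42.023830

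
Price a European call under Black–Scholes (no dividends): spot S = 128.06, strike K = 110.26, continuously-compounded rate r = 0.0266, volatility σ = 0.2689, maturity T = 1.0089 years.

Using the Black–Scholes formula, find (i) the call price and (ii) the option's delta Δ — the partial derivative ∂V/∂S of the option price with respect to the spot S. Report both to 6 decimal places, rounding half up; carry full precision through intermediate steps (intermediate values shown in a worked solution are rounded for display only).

price = 25.587052
Δ = 0.784799

σ√T = 0.2689·√1.0089 = 0.270094
d₁ = (ln(S/K) + (r+σ²/2)T) / (σ√T) = (ln(128.06/110.26) + (0.0266+0.2689²/2)·1.0089) / 0.270094 = (0.149658 + 0.063312) / 0.270094 = 0.788503
d₂ = d₁ − σ√T = 0.788503 − 0.270094 = 0.518409
e^{−rT} = e^{−0.0266·1.0089} = 0.973520
N(d₁) = 0.784799,  N(d₂) = 0.697913
Call price V = S·N(d₁) − K·e^{−rT}·N(d₂) = 100.501313 − 74.914260 = 25.587052
Δ = N(d₁) = 0.784799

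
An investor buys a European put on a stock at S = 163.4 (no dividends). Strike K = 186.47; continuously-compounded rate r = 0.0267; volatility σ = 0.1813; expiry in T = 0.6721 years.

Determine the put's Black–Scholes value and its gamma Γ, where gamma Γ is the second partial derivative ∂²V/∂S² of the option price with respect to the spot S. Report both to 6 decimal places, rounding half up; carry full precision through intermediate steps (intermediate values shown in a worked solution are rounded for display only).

σ√T = 0.1813·√0.6721 = 0.148633
d₁ = (ln(S/K) + (r+σ²/2)T) / (σ√T) = (ln(163.4/186.47) + (0.0267+0.1813²/2)·0.6721) / 0.148633 = (-0.132069 + 0.028991) / 0.148633 = -0.693509
d₂ = d₁ − σ√T = -0.693509 − 0.148633 = -0.842142
e^{−rT} = e^{−0.0267·0.6721} = 0.982215
N(−d₁) = 0.756005,  N(−d₂) = 0.800146
Put price V = K·e^{−rT}·N(−d₂) − S·N(−d₁) = 146.549608 − 123.531220 = 23.018388
φ(d₁) = (1/√(2π))·e^{−d₁²/2} = 0.313669
Γ = φ(d₁) / (S·σ·√T) = 0.012915

price = 23.018388
Γ = 0.012915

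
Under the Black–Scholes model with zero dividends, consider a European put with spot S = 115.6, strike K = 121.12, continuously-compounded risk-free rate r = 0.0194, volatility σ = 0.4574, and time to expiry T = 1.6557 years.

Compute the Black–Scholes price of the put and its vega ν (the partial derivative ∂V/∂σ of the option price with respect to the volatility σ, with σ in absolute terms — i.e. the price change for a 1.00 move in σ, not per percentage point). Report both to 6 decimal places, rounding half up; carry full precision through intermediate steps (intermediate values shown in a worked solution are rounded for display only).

σ√T = 0.4574·√1.6557 = 0.588555
d₁ = (ln(S/K) + (r+σ²/2)T) / (σ√T) = (ln(115.6/121.12) + (0.0194+0.4574²/2)·1.6557) / 0.588555 = (-0.046646 + 0.205319) / 0.588555 = 0.269598
d₂ = d₁ − σ√T = 0.269598 − 0.588555 = -0.318957
e^{−rT} = e^{−0.0194·1.6557} = 0.968390
N(−d₁) = 0.393735,  N(−d₂) = 0.625120
Put price V = K·e^{−rT}·N(−d₂) − S·N(−d₁) = 73.321234 − 45.515742 = 27.805491
φ(d₁) = (1/√(2π))·e^{−d₁²/2} = 0.384704
ν = S·φ(d₁)·√T = 57.223682

price = 27.805491
ν = 57.223682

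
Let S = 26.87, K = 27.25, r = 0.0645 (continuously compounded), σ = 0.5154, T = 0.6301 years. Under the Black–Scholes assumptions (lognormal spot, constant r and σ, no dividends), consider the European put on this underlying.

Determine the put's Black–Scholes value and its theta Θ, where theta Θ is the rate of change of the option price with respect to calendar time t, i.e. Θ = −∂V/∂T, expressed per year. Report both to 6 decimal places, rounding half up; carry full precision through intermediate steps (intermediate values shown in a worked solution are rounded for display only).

σ√T = 0.5154·√0.6301 = 0.409119
d₁ = (ln(S/K) + (r+σ²/2)T) / (σ√T) = (ln(26.87/27.25) + (0.0645+0.5154²/2)·0.6301) / 0.409119 = (-0.014043 + 0.124330) / 0.409119 = 0.269573
d₂ = d₁ − σ√T = 0.269573 − 0.409119 = -0.139545
e^{−rT} = e^{−0.0645·0.6301} = 0.960173
N(−d₁) = 0.393744,  N(−d₂) = 0.555490
Put price V = K·e^{−rT}·N(−d₂) − S·N(−d₁) = 14.534254 − 10.579911 = 3.954343
φ(d₁) = (1/√(2π))·e^{−d₁²/2} = 0.384707
Θ = −S·φ(d₁)·σ/(2√T) + r·K·e^{−rT}·N(−d₂) = −3.355888 + 0.937459 = -2.418428

price = 3.954343
Θ = -2.418428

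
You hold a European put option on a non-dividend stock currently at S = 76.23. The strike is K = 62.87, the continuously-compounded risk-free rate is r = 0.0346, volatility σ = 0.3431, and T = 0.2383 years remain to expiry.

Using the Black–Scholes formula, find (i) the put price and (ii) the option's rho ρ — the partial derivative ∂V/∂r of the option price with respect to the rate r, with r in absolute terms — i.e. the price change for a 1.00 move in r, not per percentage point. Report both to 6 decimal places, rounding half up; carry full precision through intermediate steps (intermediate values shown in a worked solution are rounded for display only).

σ√T = 0.3431·√0.2383 = 0.167488
d₁ = (ln(S/K) + (r+σ²/2)T) / (σ√T) = (ln(76.23/62.87) + (0.0346+0.3431²/2)·0.2383) / 0.167488 = (0.192686 + 0.022271) / 0.167488 = 1.283421
d₂ = d₁ − σ√T = 1.283421 − 0.167488 = 1.115934
e^{−rT} = e^{−0.0346·0.2383} = 0.991789
N(−d₁) = 0.099672,  N(−d₂) = 0.132225
Put price V = K·e^{−rT}·N(−d₂) − S·N(−d₁) = 8.244740 − 7.598014 = 0.646726
ρ = −K·T·e^{−rT}·N(−d₂) = -1.964722

price = 0.646726
ρ = -1.964722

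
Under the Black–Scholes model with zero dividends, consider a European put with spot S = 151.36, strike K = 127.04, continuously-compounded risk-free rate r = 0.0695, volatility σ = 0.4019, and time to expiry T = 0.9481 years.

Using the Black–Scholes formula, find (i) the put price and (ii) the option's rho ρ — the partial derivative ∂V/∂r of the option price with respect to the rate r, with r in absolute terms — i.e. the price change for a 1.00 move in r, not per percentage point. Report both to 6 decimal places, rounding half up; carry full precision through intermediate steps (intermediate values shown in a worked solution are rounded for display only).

σ√T = 0.4019·√0.9481 = 0.391332
d₁ = (ln(S/K) + (r+σ²/2)T) / (σ√T) = (ln(151.36/127.04) + (0.0695+0.4019²/2)·0.9481) / 0.391332 = (0.175159 + 0.142463) / 0.391332 = 0.811645
d₂ = d₁ − σ√T = 0.811645 − 0.391332 = 0.420313
e^{−rT} = e^{−0.0695·0.9481} = 0.936231
N(−d₁) = 0.208498,  N(−d₂) = 0.337128
Put price V = K·e^{−rT}·N(−d₂) − S·N(−d₁) = 40.097650 − 31.558223 = 8.539427
ρ = −K·T·e^{−rT}·N(−d₂) = -38.016582

price = 8.539427
ρ = -38.016582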